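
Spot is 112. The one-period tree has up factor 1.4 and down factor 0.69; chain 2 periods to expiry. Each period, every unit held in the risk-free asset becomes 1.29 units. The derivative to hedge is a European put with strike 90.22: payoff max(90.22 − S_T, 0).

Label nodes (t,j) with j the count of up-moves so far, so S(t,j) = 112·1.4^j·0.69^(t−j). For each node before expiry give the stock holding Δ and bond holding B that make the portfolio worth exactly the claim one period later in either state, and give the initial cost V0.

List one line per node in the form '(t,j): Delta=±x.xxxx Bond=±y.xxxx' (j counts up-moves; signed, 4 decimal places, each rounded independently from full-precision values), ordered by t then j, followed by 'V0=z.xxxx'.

(0,0): Delta=-0.0557 Bond=6.7735
(1,0): Delta=-0.6725 Bond=56.3986
(1,1): Delta=0.0000 Bond=0.0000
V0=0.5322

The replicating-portfolio and risk-neutral prices coincide; use p* = (1.29−0.69)/(1.4−0.69) = 0.8451 for the latter.
Terminal payoffs: V(2,0)=36.8968, V(2,1)=0.0000, V(2,2)=0.0000
Node (1,0) S=77.2800: V=(p*·0.0000+(1−p*)·36.8968)/1.29=4.4313; Δ=(0.0000−36.8968)/(108.1920−53.3232)=-0.6725; B=V−Δ·S=56.3986
Node (1,1) S=156.8000: V=(p*·0.0000+(1−p*)·0.0000)/1.29=0.0000; Δ=(0.0000−0.0000)/(219.5200−108.1920)=0.0000; B=V−Δ·S=0.0000
Node (0,0) S=112.0000: V=(p*·0.0000+(1−p*)·4.4313)/1.29=0.5322; Δ=(0.0000−4.4313)/(156.8000−77.2800)=-0.0557; B=V−Δ·S=6.7735
Root portfolio cost Δ·112+B reproduces V0=0.5322.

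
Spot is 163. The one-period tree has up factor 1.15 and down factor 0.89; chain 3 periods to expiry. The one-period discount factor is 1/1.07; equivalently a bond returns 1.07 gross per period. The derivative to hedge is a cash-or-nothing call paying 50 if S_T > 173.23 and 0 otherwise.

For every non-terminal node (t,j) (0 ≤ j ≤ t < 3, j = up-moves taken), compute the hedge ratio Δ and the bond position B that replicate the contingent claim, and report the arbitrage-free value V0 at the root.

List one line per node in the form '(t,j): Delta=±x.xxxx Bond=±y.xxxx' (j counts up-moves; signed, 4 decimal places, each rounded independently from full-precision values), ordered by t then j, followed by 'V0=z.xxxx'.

(0,0): Delta=0.4390 Bond=-39.9603
(1,0): Delta=0.8577 Bond=-103.4947
(1,1): Delta=0.2950 Bond=-15.7632
(2,0): Delta=0.0000 Bond=0.0000
(2,1): Delta=1.1527 Bond=-159.9569
(2,2): Delta=0.0000 Bond=46.7290
V0=31.6004

Under the risk-neutral measure, an up-move has probability p* = (R−d)/(u−d) = 0.6923 and values discount at R = 1.07.
Terminal values V(3,·): V(3,0)=0.0000, V(3,1)=0.0000, V(3,2)=50.0000, V(3,3)=50.0000
(2,0): S=129.1123. Δ = (V_up−V_dn)/(S_up−S_dn) = (0.0000−0.0000)/(148.4791−114.9099) = 0.0000. V = [p*·0.0000 + (1−p*)·0.0000]/1.07 = 0.0000. B = V − Δ·S = 0.0000.
(2,1): S=166.8305. Δ = (V_up−V_dn)/(S_up−S_dn) = (50.0000−0.0000)/(191.8551−148.4791) = 1.1527. V = [p*·50.0000 + (1−p*)·0.0000]/1.07 = 32.3508. B = V − Δ·S = -159.9569.
(2,2): S=215.5675. Δ = (V_up−V_dn)/(S_up−S_dn) = (50.0000−50.0000)/(247.9026−191.8551) = 0.0000. V = [p*·50.0000 + (1−p*)·50.0000]/1.07 = 46.7290. B = V − Δ·S = 46.7290.
(1,0): S=145.0700. Δ = (V_up−V_dn)/(S_up−S_dn) = (32.3508−0.0000)/(166.8305−129.1123) = 0.8577. V = [p*·32.3508 + (1−p*)·0.0000]/1.07 = 20.9315. B = V − Δ·S = -103.4947.
(1,1): S=187.4500. Δ = (V_up−V_dn)/(S_up−S_dn) = (46.7290−32.3508)/(215.5675−166.8305) = 0.2950. V = [p*·46.7290 + (1−p*)·32.3508]/1.07 = 39.5373. B = V − Δ·S = -15.7632.
(0,0): S=163.0000. Δ = (V_up−V_dn)/(S_up−S_dn) = (39.5373−20.9315)/(187.4500−145.0700) = 0.4390. V = [p*·39.5373 + (1−p*)·20.9315]/1.07 = 31.6004. B = V − Δ·S = -39.9603.
The time-0 hedge costs 31.6004, which is the no-arbitrage price.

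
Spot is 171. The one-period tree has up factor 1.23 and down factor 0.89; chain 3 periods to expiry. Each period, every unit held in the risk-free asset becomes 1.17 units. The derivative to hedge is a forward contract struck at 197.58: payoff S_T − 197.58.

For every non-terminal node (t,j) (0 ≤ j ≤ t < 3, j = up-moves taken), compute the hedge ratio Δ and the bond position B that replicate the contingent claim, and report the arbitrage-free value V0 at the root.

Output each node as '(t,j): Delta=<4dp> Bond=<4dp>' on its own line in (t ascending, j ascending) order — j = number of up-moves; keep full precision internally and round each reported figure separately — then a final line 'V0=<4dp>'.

(0,0): Delta=1.0000 Bond=-123.3631
(1,0): Delta=1.0000 Bond=-144.3349
(1,1): Delta=1.0000 Bond=-144.3349
(2,0): Delta=1.0000 Bond=-168.8718
(2,1): Delta=1.0000 Bond=-168.8718
(2,2): Delta=1.0000 Bond=-168.8718
V0=47.6369

The replicating-portfolio and risk-neutral prices coincide; use p* = (1.17−0.89)/(1.23−0.89) = 0.8235 for the latter.
Payoff layer (t=3): V(3,0)=-77.0303, V(3,1)=-30.9776, V(3,2)=32.6683, V(3,3)=120.6283
Node (2,0) S=135.4491: V=(p*·-30.9776+(1−p*)·-77.0303)/1.17=-33.4227; Δ=(-30.9776−-77.0303)/(166.6024−120.5497)=1.0000; B=V−Δ·S=-168.8718
Node (2,1) S=187.1937: V=(p*·32.6683+(1−p*)·-30.9776)/1.17=18.3219; Δ=(32.6683−-30.9776)/(230.2483−166.6024)=1.0000; B=V−Δ·S=-168.8718
Node (2,2) S=258.7059: V=(p*·120.6283+(1−p*)·32.6683)/1.17=89.8341; Δ=(120.6283−32.6683)/(318.2083−230.2483)=1.0000; B=V−Δ·S=-168.8718
Node (1,0) S=152.1900: V=(p*·18.3219+(1−p*)·-33.4227)/1.17=7.8551; Δ=(18.3219−-33.4227)/(187.1937−135.4491)=1.0000; B=V−Δ·S=-144.3349
Node (1,1) S=210.3300: V=(p*·89.8341+(1−p*)·18.3219)/1.17=65.9951; Δ=(89.8341−18.3219)/(258.7059−187.1937)=1.0000; B=V−Δ·S=-144.3349
Node (0,0) S=171.0000: V=(p*·65.9951+(1−p*)·7.8551)/1.17=47.6369; Δ=(65.9951−7.8551)/(210.3300−152.1900)=1.0000; B=V−Δ·S=-123.3631
Each (Δ,B) replicates both successor values, so the strategy is self-financing and V0 is arbitrage-free.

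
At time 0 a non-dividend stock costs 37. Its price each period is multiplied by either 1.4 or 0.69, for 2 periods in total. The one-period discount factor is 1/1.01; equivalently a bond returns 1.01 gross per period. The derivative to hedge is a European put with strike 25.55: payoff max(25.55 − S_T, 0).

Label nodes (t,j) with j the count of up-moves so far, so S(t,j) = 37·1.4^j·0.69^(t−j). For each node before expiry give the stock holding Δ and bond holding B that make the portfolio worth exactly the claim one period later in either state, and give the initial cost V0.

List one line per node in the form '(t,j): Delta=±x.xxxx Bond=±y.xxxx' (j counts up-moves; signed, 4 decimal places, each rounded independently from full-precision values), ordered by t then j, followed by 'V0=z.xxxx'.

The replicating-portfolio and risk-neutral prices coincide; use p* = (1.01−0.69)/(1.4−0.69) = 0.4507 for the latter.
Payoff layer (t=2): V(2,0)=7.9343, V(2,1)=0.0000, V(2,2)=0.0000
(1,0): S=25.5300. Δ = (V_up−V_dn)/(S_up−S_dn) = (0.0000−7.9343)/(35.7420−17.6157) = -0.4377. V = [p*·0.0000 + (1−p*)·7.9343]/1.01 = 4.3151. B = V − Δ·S = 15.4902.
(1,1): S=51.8000. Δ = (V_up−V_dn)/(S_up−S_dn) = (0.0000−0.0000)/(72.5200−35.7420) = 0.0000. V = [p*·0.0000 + (1−p*)·0.0000]/1.01 = 0.0000. B = V − Δ·S = 0.0000.
(0,0): S=37.0000. Δ = (V_up−V_dn)/(S_up−S_dn) = (0.0000−4.3151)/(51.8000−25.5300) = -0.1643. V = [p*·0.0000 + (1−p*)·4.3151]/1.01 = 2.3468. B = V − Δ·S = 8.4245.
Check: Δ(0,0)·S0 + B(0,0) = 2.3468 = V0.

(0,0): Delta=-0.1643 Bond=8.4245
(1,0): Delta=-0.4377 Bond=15.4902
(1,1): Delta=0.0000 Bond=0.0000
V0=2.3468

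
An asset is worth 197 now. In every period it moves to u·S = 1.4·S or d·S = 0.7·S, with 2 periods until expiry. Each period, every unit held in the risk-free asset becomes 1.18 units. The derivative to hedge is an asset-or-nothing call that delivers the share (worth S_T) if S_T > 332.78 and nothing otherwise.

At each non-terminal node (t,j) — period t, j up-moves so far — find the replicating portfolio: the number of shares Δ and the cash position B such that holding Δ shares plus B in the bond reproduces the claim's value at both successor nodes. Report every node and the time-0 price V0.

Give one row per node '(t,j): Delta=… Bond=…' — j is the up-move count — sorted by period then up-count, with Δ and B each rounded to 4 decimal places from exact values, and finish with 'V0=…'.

Since d<R<u, set p* = (R−d)/(u−d) = 0.6857; price each node as the discounted p*-expectation of its children.
Terminal values V(2,·): V(2,0)=0.0000, V(2,1)=0.0000, V(2,2)=386.1200
Node (1,0) S=137.9000: V=(p*·0.0000+(1−p*)·0.0000)/1.18=0.0000; Δ=(0.0000−0.0000)/(193.0600−96.5300)=0.0000; B=V−Δ·S=0.0000
Node (1,1) S=275.8000: V=(p*·386.1200+(1−p*)·0.0000)/1.18=224.3797; Δ=(386.1200−0.0000)/(386.1200−193.0600)=2.0000; B=V−Δ·S=-327.2203
Node (0,0) S=197.0000: V=(p*·224.3797+(1−p*)·0.0000)/1.18=130.3901; Δ=(224.3797−0.0000)/(275.8000−137.9000)=1.6271; B=V−Δ·S=-190.1523
Each (Δ,B) replicates both successor values, so the strategy is self-financing and V0 is arbitrage-free.

(0,0): Delta=1.6271 Bond=-190.1523
(1,0): Delta=0.0000 Bond=0.0000
(1,1): Delta=2.0000 Bond=-327.2203
V0=130.3901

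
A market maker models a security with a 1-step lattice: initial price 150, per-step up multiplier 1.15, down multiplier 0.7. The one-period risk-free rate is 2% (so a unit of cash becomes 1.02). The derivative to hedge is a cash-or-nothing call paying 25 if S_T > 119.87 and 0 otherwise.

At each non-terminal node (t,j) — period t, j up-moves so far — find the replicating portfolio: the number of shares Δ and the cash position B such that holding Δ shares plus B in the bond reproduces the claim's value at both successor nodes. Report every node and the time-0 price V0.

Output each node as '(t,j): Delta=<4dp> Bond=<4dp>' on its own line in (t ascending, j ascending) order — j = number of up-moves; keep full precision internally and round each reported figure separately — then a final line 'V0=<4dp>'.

(0,0): Delta=0.3704 Bond=-38.1264
V0=17.4292

The replicating-portfolio and risk-neutral prices coincide; use p* = (1.02−0.7)/(1.15−0.7) = 0.7111 for the latter.
Terminal values V(1,·): V(1,0)=0.0000, V(1,1)=25.0000
Node (0,0) S=150.0000: V=(p*·25.0000+(1−p*)·0.0000)/1.02=17.4292; Δ=(25.0000−0.0000)/(172.5000−105.0000)=0.3704; B=V−Δ·S=-38.1264
Self-financing check: at every node Δ·S+B equals the discounted successor values.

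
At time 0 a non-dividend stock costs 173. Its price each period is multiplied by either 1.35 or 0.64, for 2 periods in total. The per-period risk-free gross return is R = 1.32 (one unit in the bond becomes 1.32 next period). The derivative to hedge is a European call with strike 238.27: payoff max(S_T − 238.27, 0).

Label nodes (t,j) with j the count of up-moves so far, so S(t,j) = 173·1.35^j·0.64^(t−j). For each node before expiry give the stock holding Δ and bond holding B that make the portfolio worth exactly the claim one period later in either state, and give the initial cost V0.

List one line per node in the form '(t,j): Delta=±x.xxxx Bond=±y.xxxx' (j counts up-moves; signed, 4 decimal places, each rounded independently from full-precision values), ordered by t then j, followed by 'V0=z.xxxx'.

(0,0): Delta=0.4550 Bond=-38.1629
(1,0): Delta=0.0000 Bond=0.0000
(1,1): Delta=0.4645 Bond=-52.5975
V0=40.5481

Under the risk-neutral measure, an up-move has probability p* = (R−d)/(u−d) = 0.9577 and values discount at R = 1.32.
Payoff layer (t=2): V(2,0)=0.0000, V(2,1)=0.0000, V(2,2)=77.0225
(1,0): S=110.7200. Δ = (V_up−V_dn)/(S_up−S_dn) = (0.0000−0.0000)/(149.4720−70.8608) = 0.0000. V = [p*·0.0000 + (1−p*)·0.0000]/1.32 = 0.0000. B = V − Δ·S = 0.0000.
(1,1): S=233.5500. Δ = (V_up−V_dn)/(S_up−S_dn) = (77.0225−0.0000)/(315.2925−149.4720) = 0.4645. V = [p*·77.0225 + (1−p*)·0.0000]/1.32 = 55.8849. B = V − Δ·S = -52.5975.
(0,0): S=173.0000. Δ = (V_up−V_dn)/(S_up−S_dn) = (55.8849−0.0000)/(233.5500−110.7200) = 0.4550. V = [p*·55.8849 + (1−p*)·0.0000]/1.32 = 40.5481. B = V − Δ·S = -38.1629.
Root portfolio cost Δ·173+B reproduces V0=40.5481.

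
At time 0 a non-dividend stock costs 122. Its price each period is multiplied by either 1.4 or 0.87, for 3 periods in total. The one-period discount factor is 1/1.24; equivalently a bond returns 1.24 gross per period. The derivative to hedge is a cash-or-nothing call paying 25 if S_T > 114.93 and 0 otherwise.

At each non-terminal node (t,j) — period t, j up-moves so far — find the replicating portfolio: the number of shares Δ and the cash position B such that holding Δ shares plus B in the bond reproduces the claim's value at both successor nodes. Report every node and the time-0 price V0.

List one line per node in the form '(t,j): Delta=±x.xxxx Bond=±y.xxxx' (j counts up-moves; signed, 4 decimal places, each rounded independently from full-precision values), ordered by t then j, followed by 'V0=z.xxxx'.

Risk-neutral probability p* = (R−d)/(u−d) = (1.24−0.87)/(1.4−0.87) = 0.6981.
Payoff layer (t=3): V(3,0)=0.0000, V(3,1)=25.0000, V(3,2)=25.0000, V(3,3)=25.0000
  t=2,j=0: stock 92.3418 → up 129.2785 (V=25.0000), down 80.3374 (V=0.0000). Price 14.0749; hedge Δ=0.5108, bond B=-33.0949.
  t=2,j=1: stock 148.5960 → up 208.0344 (V=25.0000), down 129.2785 (V=25.0000). Price 20.1613; hedge Δ=0.0000, bond B=20.1613.
  t=2,j=2: stock 239.1200 → up 334.7680 (V=25.0000), down 208.0344 (V=25.0000). Price 20.1613; hedge Δ=0.0000, bond B=20.1613.
  t=1,j=0: stock 106.1400 → up 148.5960 (V=20.1613), down 92.3418 (V=14.0749). Price 14.7773; hedge Δ=0.1082, bond B=3.2935.
  t=1,j=1: stock 170.8000 → up 239.1200 (V=20.1613), down 148.5960 (V=20.1613). Price 16.2591; hedge Δ=0.0000, bond B=16.2591.
  t=0,j=0: stock 122.0000 → up 170.8000 (V=16.2591), down 106.1400 (V=14.7773). Price 12.7514; hedge Δ=0.0229, bond B=9.9556.
The time-0 hedge costs 12.7514, which is the no-arbitrage price.

(0,0): Delta=0.0229 Bond=9.9556
(1,0): Delta=0.1082 Bond=3.2935
(1,1): Delta=0.0000 Bond=16.2591
(2,0): Delta=0.5108 Bond=-33.0949
(2,1): Delta=0.0000 Bond=20.1613
(2,2): Delta=0.0000 Bond=20.1613
V0=12.7514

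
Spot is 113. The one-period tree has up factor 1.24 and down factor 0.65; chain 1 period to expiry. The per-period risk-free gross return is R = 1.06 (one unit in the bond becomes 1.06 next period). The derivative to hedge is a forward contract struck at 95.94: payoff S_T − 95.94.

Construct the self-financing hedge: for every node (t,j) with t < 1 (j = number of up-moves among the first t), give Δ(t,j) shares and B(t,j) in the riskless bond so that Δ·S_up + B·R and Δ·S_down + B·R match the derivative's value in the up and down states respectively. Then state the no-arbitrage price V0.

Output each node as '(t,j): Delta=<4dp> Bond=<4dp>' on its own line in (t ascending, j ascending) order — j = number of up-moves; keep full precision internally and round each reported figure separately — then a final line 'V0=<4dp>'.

(0,0): Delta=1.0000 Bond=-90.5094
V0=22.4906

The replicating-portfolio and risk-neutral prices coincide; use p* = (1.06−0.65)/(1.24−0.65) = 0.6949 for the latter.
At expiry t=1: V(1,0)=-22.4900, V(1,1)=44.1800
Node (0,0) S=113.0000: V=(p*·44.1800+(1−p*)·-22.4900)/1.06=22.4906; Δ=(44.1800−-22.4900)/(140.1200−73.4500)=1.0000; B=V−Δ·S=-90.5094
The time-0 hedge costs 22.4906, which is the no-arbitrage price.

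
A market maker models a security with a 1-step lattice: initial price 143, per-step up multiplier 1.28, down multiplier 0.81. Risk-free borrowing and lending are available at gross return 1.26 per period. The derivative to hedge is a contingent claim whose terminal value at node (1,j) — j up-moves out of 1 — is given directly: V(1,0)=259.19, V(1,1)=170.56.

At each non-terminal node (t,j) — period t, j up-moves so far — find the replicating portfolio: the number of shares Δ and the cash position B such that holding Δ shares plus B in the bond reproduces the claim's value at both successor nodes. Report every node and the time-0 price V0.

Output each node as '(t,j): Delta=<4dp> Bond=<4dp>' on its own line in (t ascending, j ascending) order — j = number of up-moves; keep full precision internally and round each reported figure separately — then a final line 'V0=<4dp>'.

(0,0): Delta=-1.3187 Bond=326.9328
V0=138.3583

No-arbitrage ⇒ martingale measure with p* = (R−d)/(u−d) = 0.9574.
Terminal values V(1,·): V(1,0)=259.1900, V(1,1)=170.5600
  t=0,j=0: stock 143.0000 → up 183.0400 (V=170.5600), down 115.8300 (V=259.1900). Price 138.3583; hedge Δ=-1.3187, bond B=326.9328.
Check: Δ(0,0)·S0 + B(0,0) = 138.3583 = V0.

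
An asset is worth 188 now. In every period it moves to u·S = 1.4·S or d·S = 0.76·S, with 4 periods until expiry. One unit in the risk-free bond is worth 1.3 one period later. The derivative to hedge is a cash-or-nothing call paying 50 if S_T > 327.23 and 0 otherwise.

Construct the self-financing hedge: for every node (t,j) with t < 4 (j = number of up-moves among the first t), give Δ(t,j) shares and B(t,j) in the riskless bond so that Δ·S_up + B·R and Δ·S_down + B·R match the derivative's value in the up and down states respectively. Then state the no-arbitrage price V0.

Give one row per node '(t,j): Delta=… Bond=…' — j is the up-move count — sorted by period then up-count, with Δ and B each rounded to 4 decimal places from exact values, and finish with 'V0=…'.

Risk-neutral probability p* = (R−d)/(u−d) = (1.3−0.76)/(1.4−0.76) = 0.8438.
Terminal values V(4,·): V(4,0)=0.0000, V(4,1)=0.0000, V(4,2)=0.0000, V(4,3)=50.0000, V(4,4)=50.0000
Node (3,0) S=82.5275: V=(p*·0.0000+(1−p*)·0.0000)/1.3=0.0000; Δ=(0.0000−0.0000)/(115.5385−62.7209)=0.0000; B=V−Δ·S=0.0000
Node (3,1) S=152.0243: V=(p*·0.0000+(1−p*)·0.0000)/1.3=0.0000; Δ=(0.0000−0.0000)/(212.8340−115.5385)=0.0000; B=V−Δ·S=0.0000
Node (3,2) S=280.0448: V=(p*·50.0000+(1−p*)·0.0000)/1.3=32.4519; Δ=(50.0000−0.0000)/(392.0627−212.8340)=0.2790; B=V−Δ·S=-45.6731
Node (3,3) S=515.8720: V=(p*·50.0000+(1−p*)·50.0000)/1.3=38.4615; Δ=(50.0000−50.0000)/(722.2208−392.0627)=0.0000; B=V−Δ·S=38.4615
Node (2,0) S=108.5888: V=(p*·0.0000+(1−p*)·0.0000)/1.3=0.0000; Δ=(0.0000−0.0000)/(152.0243−82.5275)=0.0000; B=V−Δ·S=0.0000
Node (2,1) S=200.0320: V=(p*·32.4519+(1−p*)·0.0000)/1.3=21.0625; Δ=(32.4519−0.0000)/(280.0448−152.0243)=0.2535; B=V−Δ·S=-29.6436
Node (2,2) S=368.4800: V=(p*·38.4615+(1−p*)·32.4519)/1.3=28.8635; Δ=(38.4615−32.4519)/(515.8720−280.0448)=0.0255; B=V−Δ·S=19.4735
Node (1,0) S=142.8800: V=(p*·21.0625+(1−p*)·0.0000)/1.3=13.6704; Δ=(21.0625−0.0000)/(200.0320−108.5888)=0.2303; B=V−Δ·S=-19.2398
Node (1,1) S=263.2000: V=(p*·28.8635+(1−p*)·21.0625)/1.3=21.2651; Δ=(28.8635−21.0625)/(368.4800−200.0320)=0.0463; B=V−Δ·S=9.0761
Node (0,0) S=188.0000: V=(p*·21.2651+(1−p*)·13.6704)/1.3=15.4449; Δ=(21.2651−13.6704)/(263.2000−142.8800)=0.0631; B=V−Δ·S=3.5783
Check: Δ(0,0)·S0 + B(0,0) = 15.4449 = V0.

(0,0): Delta=0.0631 Bond=3.5783
(1,0): Delta=0.2303 Bond=-19.2398
(1,1): Delta=0.0463 Bond=9.0761
(2,0): Delta=0.0000 Bond=0.0000
(2,1): Delta=0.2535 Bond=-29.6436
(2,2): Delta=0.0255 Bond=19.4735
(3,0): Delta=0.0000 Bond=0.0000
(3,1): Delta=0.0000 Bond=0.0000
(3,2): Delta=0.2790 Bond=-45.6731
(3,3): Delta=0.0000 Bond=38.4615
V0=15.4449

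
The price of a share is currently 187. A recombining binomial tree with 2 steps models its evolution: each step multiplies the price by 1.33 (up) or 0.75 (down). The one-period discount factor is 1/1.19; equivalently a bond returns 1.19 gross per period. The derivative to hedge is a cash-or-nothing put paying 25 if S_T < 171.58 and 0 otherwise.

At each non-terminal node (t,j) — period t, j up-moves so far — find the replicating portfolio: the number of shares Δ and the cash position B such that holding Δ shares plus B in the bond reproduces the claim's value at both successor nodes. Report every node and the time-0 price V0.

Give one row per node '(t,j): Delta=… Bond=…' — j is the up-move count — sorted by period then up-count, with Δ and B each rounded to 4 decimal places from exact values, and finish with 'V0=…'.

(0,0): Delta=-0.0468 Bond=9.7717
(1,0): Delta=-0.3073 Bond=48.1744
(1,1): Delta=0.0000 Bond=0.0000
V0=1.0286

No-arbitrage ⇒ martingale measure with p* = (R−d)/(u−d) = 0.7586.
Terminal values V(2,·): V(2,0)=25.0000, V(2,1)=0.0000, V(2,2)=0.0000
  t=1,j=0: stock 140.2500 → up 186.5325 (V=0.0000), down 105.1875 (V=25.0000). Price 5.0710; hedge Δ=-0.3073, bond B=48.1744.
  t=1,j=1: stock 248.7100 → up 330.7843 (V=0.0000), down 186.5325 (V=0.0000). Price 0.0000; hedge Δ=0.0000, bond B=0.0000.
  t=0,j=0: stock 187.0000 → up 248.7100 (V=0.0000), down 140.2500 (V=5.0710). Price 1.0286; hedge Δ=-0.0468, bond B=9.7717.
Self-financing check: at every node Δ·S+B equals the discounted successor values.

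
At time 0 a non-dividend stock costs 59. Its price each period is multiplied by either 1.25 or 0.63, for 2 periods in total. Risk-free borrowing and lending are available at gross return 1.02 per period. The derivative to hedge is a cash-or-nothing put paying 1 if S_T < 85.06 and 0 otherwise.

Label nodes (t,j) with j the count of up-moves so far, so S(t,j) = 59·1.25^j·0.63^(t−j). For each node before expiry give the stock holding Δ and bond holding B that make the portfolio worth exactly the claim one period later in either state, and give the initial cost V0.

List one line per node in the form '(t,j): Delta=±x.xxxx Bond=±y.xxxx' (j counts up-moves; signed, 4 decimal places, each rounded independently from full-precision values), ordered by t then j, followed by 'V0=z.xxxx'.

(0,0): Delta=-0.0169 Bond=1.5755
(1,0): Delta=0.0000 Bond=0.9804
(1,1): Delta=-0.0219 Bond=1.9766
V0=0.5809

No-arbitrage ⇒ martingale measure with p* = (R−d)/(u−d) = 0.6290.
Terminal payoffs: V(2,0)=1.0000, V(2,1)=1.0000, V(2,2)=0.0000
  t=1,j=0: stock 37.1700 → up 46.4625 (V=1.0000), down 23.4171 (V=1.0000). Price 0.9804; hedge Δ=0.0000, bond B=0.9804.
  t=1,j=1: stock 73.7500 → up 92.1875 (V=0.0000), down 46.4625 (V=1.0000). Price 0.3637; hedge Δ=-0.0219, bond B=1.9766.
  t=0,j=0: stock 59.0000 → up 73.7500 (V=0.3637), down 37.1700 (V=0.9804). Price 0.5809; hedge Δ=-0.0169, bond B=1.5755.
The time-0 hedge costs 0.5809, which is the no-arbitrage price.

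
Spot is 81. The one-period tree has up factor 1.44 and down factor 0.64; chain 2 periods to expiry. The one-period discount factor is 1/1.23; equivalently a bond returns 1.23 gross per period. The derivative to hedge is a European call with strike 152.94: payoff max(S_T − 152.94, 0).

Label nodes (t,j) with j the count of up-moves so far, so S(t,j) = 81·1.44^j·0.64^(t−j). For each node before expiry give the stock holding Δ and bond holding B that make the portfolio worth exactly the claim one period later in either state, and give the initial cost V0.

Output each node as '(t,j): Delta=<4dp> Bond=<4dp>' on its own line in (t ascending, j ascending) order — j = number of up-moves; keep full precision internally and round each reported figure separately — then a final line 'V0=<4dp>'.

Risk-neutral probability p* = (R−d)/(u−d) = (1.23−0.64)/(1.44−0.64) = 0.7375.
Terminal payoffs: V(2,0)=0.0000, V(2,1)=0.0000, V(2,2)=15.0216
Node (1,0) S=51.8400: V=(p*·0.0000+(1−p*)·0.0000)/1.23=0.0000; Δ=(0.0000−0.0000)/(74.6496−33.1776)=0.0000; B=V−Δ·S=0.0000
Node (1,1) S=116.6400: V=(p*·15.0216+(1−p*)·0.0000)/1.23=9.0069; Δ=(15.0216−0.0000)/(167.9616−74.6496)=0.1610; B=V−Δ·S=-9.7701
Node (0,0) S=81.0000: V=(p*·9.0069+(1−p*)·0.0000)/1.23=5.4005; Δ=(9.0069−0.0000)/(116.6400−51.8400)=0.1390; B=V−Δ·S=-5.8581
The time-0 hedge costs 5.4005, which is the no-arbitrage price.

(0,0): Delta=0.1390 Bond=-5.8581
(1,0): Delta=0.0000 Bond=0.0000
(1,1): Delta=0.1610 Bond=-9.7701
V0=5.4005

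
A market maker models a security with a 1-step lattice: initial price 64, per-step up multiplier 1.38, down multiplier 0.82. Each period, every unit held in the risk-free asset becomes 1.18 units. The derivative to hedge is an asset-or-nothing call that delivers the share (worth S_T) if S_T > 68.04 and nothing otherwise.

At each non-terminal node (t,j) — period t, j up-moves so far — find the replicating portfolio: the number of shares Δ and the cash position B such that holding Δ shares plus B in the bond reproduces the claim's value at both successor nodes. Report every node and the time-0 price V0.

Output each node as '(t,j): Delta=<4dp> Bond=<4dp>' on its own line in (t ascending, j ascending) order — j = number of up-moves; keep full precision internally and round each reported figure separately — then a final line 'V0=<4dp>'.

(0,0): Delta=2.4643 Bond=-109.5981
V0=48.1162

Since d<R<u, set p* = (R−d)/(u−d) = 0.6429; price each node as the discounted p*-expectation of its children.
At expiry t=1: V(1,0)=0.0000, V(1,1)=88.3200
  t=0,j=0: stock 64.0000 → up 88.3200 (V=88.3200), down 52.4800 (V=0.0000). Price 48.1162; hedge Δ=2.4643, bond B=-109.5981.
The time-0 hedge costs 48.1162, which is the no-arbitrage price.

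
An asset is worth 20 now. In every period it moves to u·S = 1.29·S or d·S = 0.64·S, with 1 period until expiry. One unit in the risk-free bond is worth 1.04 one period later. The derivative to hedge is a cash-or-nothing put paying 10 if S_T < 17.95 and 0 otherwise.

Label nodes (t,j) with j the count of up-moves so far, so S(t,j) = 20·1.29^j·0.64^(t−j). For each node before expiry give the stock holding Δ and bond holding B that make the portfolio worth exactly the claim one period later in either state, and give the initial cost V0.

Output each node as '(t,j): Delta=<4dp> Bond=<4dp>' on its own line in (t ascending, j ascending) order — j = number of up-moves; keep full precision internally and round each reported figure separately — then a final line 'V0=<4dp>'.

Under the risk-neutral measure, an up-move has probability p* = (R−d)/(u−d) = 0.6154 and values discount at R = 1.04.
Terminal payoffs: V(1,0)=10.0000, V(1,1)=0.0000
(0,0): S=20.0000. Δ = (V_up−V_dn)/(S_up−S_dn) = (0.0000−10.0000)/(25.8000−12.8000) = -0.7692. V = [p*·0.0000 + (1−p*)·10.0000]/1.04 = 3.6982. B = V − Δ·S = 19.0828.
Check: Δ(0,0)·S0 + B(0,0) = 3.6982 = V0.

(0,0): Delta=-0.7692 Bond=19.0828
V0=3.6982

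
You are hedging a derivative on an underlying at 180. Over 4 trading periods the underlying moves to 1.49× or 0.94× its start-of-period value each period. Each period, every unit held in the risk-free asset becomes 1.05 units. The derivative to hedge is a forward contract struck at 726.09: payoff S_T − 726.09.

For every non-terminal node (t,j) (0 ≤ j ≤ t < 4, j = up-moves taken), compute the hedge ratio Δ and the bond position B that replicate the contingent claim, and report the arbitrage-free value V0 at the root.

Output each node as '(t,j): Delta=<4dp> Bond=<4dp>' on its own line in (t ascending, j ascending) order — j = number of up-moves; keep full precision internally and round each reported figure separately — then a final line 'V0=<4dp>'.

Since d<R<u, set p* = (R−d)/(u−d) = 0.2000; price each node as the discounted p*-expectation of its children.
Terminal payoffs: V(4,0)=-585.5552, V(4,1)=-503.3274, V(4,2)=-372.9875, V(4,3)=-166.3850, V(4,4)=161.1019
Node (3,0) S=149.5051: V=(p*·-503.3274+(1−p*)·-585.5552)/1.05=-542.0092; Δ=(-503.3274−-585.5552)/(222.7626−140.5348)=1.0000; B=V−Δ·S=-691.5143
Node (3,1) S=236.9815: V=(p*·-372.9875+(1−p*)·-503.3274)/1.05=-454.5328; Δ=(-372.9875−-503.3274)/(353.1025−222.7626)=1.0000; B=V−Δ·S=-691.5143
Node (3,2) S=375.6409: V=(p*·-166.3850+(1−p*)·-372.9875)/1.05=-315.8734; Δ=(-166.3850−-372.9875)/(559.7050−353.1025)=1.0000; B=V−Δ·S=-691.5143
Node (3,3) S=595.4308: V=(p*·161.1019+(1−p*)·-166.3850)/1.05=-96.0835; Δ=(161.1019−-166.3850)/(887.1919−559.7050)=1.0000; B=V−Δ·S=-691.5143
Node (2,0) S=159.0480: V=(p*·-454.5328+(1−p*)·-542.0092)/1.05=-499.5370; Δ=(-454.5328−-542.0092)/(236.9815−149.5051)=1.0000; B=V−Δ·S=-658.5850
Node (2,1) S=252.1080: V=(p*·-315.8734+(1−p*)·-454.5328)/1.05=-406.4770; Δ=(-315.8734−-454.5328)/(375.6409−236.9815)=1.0000; B=V−Δ·S=-658.5850
Node (2,2) S=399.6180: V=(p*·-96.0835+(1−p*)·-315.8734)/1.05=-258.9670; Δ=(-96.0835−-315.8734)/(595.4308−375.6409)=1.0000; B=V−Δ·S=-658.5850
Node (1,0) S=169.2000: V=(p*·-406.4770+(1−p*)·-499.5370)/1.05=-458.0238; Δ=(-406.4770−-499.5370)/(252.1080−159.0480)=1.0000; B=V−Δ·S=-627.2238
Node (1,1) S=268.2000: V=(p*·-258.9670+(1−p*)·-406.4770)/1.05=-359.0238; Δ=(-258.9670−-406.4770)/(399.6180−252.1080)=1.0000; B=V−Δ·S=-627.2238
Node (0,0) S=180.0000: V=(p*·-359.0238+(1−p*)·-458.0238)/1.05=-417.3560; Δ=(-359.0238−-458.0238)/(268.2000−169.2000)=1.0000; B=V−Δ·S=-597.3560
Self-financing check: at every node Δ·S+B equals the discounted successor values.

(0,0): Delta=1.0000 Bond=-597.3560
(1,0): Delta=1.0000 Bond=-627.2238
(1,1): Delta=1.0000 Bond=-627.2238
(2,0): Delta=1.0000 Bond=-658.5850
(2,1): Delta=1.0000 Bond=-658.5850
(2,2): Delta=1.0000 Bond=-658.5850
(3,0): Delta=1.0000 Bond=-691.5143
(3,1): Delta=1.0000 Bond=-691.5143
(3,2): Delta=1.0000 Bond=-691.5143
(3,3): Delta=1.0000 Bond=-691.5143
V0=-417.3560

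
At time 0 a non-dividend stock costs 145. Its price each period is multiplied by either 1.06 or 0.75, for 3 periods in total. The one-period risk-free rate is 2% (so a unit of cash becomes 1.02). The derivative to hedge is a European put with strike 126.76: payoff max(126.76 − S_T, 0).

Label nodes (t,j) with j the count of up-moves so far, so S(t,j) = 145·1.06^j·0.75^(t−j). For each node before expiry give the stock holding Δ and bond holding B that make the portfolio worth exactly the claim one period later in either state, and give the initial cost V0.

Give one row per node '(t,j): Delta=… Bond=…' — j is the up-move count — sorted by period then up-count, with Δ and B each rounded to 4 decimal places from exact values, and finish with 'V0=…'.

Under the risk-neutral measure, an up-move has probability p* = (R−d)/(u−d) = 0.8710 and values discount at R = 1.02.
At expiry t=3: V(3,0)=65.5881, V(3,1)=40.3037, V(3,2)=4.5685, V(3,3)=0.0000
(2,0): S=81.5625. Δ = (V_up−V_dn)/(S_up−S_dn) = (40.3037−65.5881)/(86.4563−61.1719) = -1.0000. V = [p*·40.3037 + (1−p*)·65.5881]/1.02 = 42.7120. B = V − Δ·S = 124.2745.
(2,1): S=115.2750. Δ = (V_up−V_dn)/(S_up−S_dn) = (4.5685−40.3037)/(122.1915−86.4563) = -1.0000. V = [p*·4.5685 + (1−p*)·40.3037]/1.02 = 8.9995. B = V − Δ·S = 124.2745.
(2,2): S=162.9220. Δ = (V_up−V_dn)/(S_up−S_dn) = (0.0000−4.5685)/(172.6973−122.1915) = -0.0905. V = [p*·0.0000 + (1−p*)·4.5685]/1.02 = 0.5779. B = V − Δ·S = 15.3150.
(1,0): S=108.7500. Δ = (V_up−V_dn)/(S_up−S_dn) = (8.9995−42.7120)/(115.2750−81.5625) = -1.0000. V = [p*·8.9995 + (1−p*)·42.7120]/1.02 = 13.0878. B = V − Δ·S = 121.8378.
(1,1): S=153.7000. Δ = (V_up−V_dn)/(S_up−S_dn) = (0.5779−8.9995)/(162.9220−115.2750) = -0.1767. V = [p*·0.5779 + (1−p*)·8.9995]/1.02 = 1.6319. B = V − Δ·S = 28.7983.
(0,0): S=145.0000. Δ = (V_up−V_dn)/(S_up−S_dn) = (1.6319−13.0878)/(153.7000−108.7500) = -0.2549. V = [p*·1.6319 + (1−p*)·13.0878]/1.02 = 3.0491. B = V − Δ·S = 40.0034.
Root portfolio cost Δ·145+B reproduces V0=3.0491.

(0,0): Delta=-0.2549 Bond=40.0034
(1,0): Delta=-1.0000 Bond=121.8378
(1,1): Delta=-0.1767 Bond=28.7983
(2,0): Delta=-1.0000 Bond=124.2745
(2,1): Delta=-1.0000 Bond=124.2745
(2,2): Delta=-0.0905 Bond=15.3150
V0=3.0491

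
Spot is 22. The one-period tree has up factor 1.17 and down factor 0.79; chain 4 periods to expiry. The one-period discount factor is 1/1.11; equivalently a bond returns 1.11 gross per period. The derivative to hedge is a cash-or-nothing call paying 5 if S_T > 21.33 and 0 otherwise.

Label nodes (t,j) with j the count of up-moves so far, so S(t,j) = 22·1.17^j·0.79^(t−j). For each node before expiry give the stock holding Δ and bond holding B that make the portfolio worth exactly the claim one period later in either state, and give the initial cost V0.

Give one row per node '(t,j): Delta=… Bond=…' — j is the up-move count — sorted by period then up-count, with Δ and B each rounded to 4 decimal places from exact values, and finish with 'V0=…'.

(0,0): Delta=0.1469 Bond=-0.3332
(1,0): Delta=0.4357 Bond=-5.3899
(1,1): Delta=0.1103 Bond=0.5714
(2,0): Delta=0.0000 Bond=0.0000
(2,1): Delta=0.4909 Bond=-7.1045
(2,2): Delta=0.0621 Bond=2.0853
(3,0): Delta=0.0000 Bond=0.0000
(3,1): Delta=0.0000 Bond=0.0000
(3,2): Delta=0.5531 Bond=-9.3646
(3,3): Delta=0.0000 Bond=4.5045
V0=2.8986

Risk-neutral probability p* = (R−d)/(u−d) = (1.11−0.79)/(1.17−0.79) = 0.8421.
Terminal payoffs: V(4,0)=0.0000, V(4,1)=0.0000, V(4,2)=0.0000, V(4,3)=5.0000, V(4,4)=5.0000
  t=3,j=0: stock 10.8469 → up 12.6908 (V=0.0000), down 8.5690 (V=0.0000). Price 0.0000; hedge Δ=0.0000, bond B=0.0000.
  t=3,j=1: stock 16.0643 → up 18.7953 (V=0.0000), down 12.6908 (V=0.0000). Price 0.0000; hedge Δ=0.0000, bond B=0.0000.
  t=3,j=2: stock 23.7915 → up 27.8360 (V=5.0000), down 18.7953 (V=0.0000). Price 3.7933; hedge Δ=0.5531, bond B=-9.3646.
  t=3,j=3: stock 35.2355 → up 41.2255 (V=5.0000), down 27.8360 (V=5.0000). Price 4.5045; hedge Δ=0.0000, bond B=4.5045.
  t=2,j=0: stock 13.7302 → up 16.0643 (V=0.0000), down 10.8469 (V=0.0000). Price 0.0000; hedge Δ=0.0000, bond B=0.0000.
  t=2,j=1: stock 20.3346 → up 23.7915 (V=3.7933), down 16.0643 (V=0.0000). Price 2.8778; hedge Δ=0.4909, bond B=-7.1045.
  t=2,j=2: stock 30.1158 → up 35.2355 (V=4.5045), down 23.7915 (V=3.7933). Price 3.9569; hedge Δ=0.0621, bond B=2.0853.
  t=1,j=0: stock 17.3800 → up 20.3346 (V=2.8778), down 13.7302 (V=0.0000). Price 2.1832; hedge Δ=0.4357, bond B=-5.3899.
  t=1,j=1: stock 25.7400 → up 30.1158 (V=3.9569), down 20.3346 (V=2.8778). Price 3.4113; hedge Δ=0.1103, bond B=0.5714.
  t=0,j=0: stock 22.0000 → up 25.7400 (V=3.4113), down 17.3800 (V=2.1832). Price 2.8986; hedge Δ=0.1469, bond B=-0.3332.
Check: Δ(0,0)·S0 + B(0,0) = 2.8986 = V0.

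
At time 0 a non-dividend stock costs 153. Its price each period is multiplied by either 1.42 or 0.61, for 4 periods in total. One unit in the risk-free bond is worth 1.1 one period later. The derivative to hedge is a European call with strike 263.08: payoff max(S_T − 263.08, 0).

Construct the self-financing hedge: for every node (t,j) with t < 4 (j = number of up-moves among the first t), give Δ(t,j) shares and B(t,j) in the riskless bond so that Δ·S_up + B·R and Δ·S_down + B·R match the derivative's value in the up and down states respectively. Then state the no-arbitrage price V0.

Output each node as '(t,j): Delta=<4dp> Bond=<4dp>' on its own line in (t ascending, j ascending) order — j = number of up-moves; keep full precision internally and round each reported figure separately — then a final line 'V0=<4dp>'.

Under the risk-neutral measure, an up-move has probability p* = (R−d)/(u−d) = 0.6049 and values discount at R = 1.1.
Terminal payoffs: V(4,0)=0.0000, V(4,1)=0.0000, V(4,2)=0.0000, V(4,3)=4.1507, V(4,4)=358.9980
(3,0): S=34.7281. Δ = (V_up−V_dn)/(S_up−S_dn) = (0.0000−0.0000)/(49.3139−21.1841) = 0.0000. V = [p*·0.0000 + (1−p*)·0.0000]/1.1 = 0.0000. B = V − Δ·S = 0.0000.
(3,1): S=80.8424. Δ = (V_up−V_dn)/(S_up−S_dn) = (0.0000−0.0000)/(114.7963−49.3139) = 0.0000. V = [p*·0.0000 + (1−p*)·0.0000]/1.1 = 0.0000. B = V − Δ·S = 0.0000.
(3,2): S=188.1906. Δ = (V_up−V_dn)/(S_up−S_dn) = (4.1507−0.0000)/(267.2307−114.7963) = 0.0272. V = [p*·4.1507 + (1−p*)·0.0000]/1.1 = 2.2826. B = V − Δ·S = -2.8416.
(3,3): S=438.0831. Δ = (V_up−V_dn)/(S_up−S_dn) = (358.9980−4.1507)/(622.0780−267.2307) = 1.0000. V = [p*·358.9980 + (1−p*)·4.1507]/1.1 = 198.9194. B = V − Δ·S = -239.1636.
(2,0): S=56.9313. Δ = (V_up−V_dn)/(S_up−S_dn) = (0.0000−0.0000)/(80.8424−34.7281) = 0.0000. V = [p*·0.0000 + (1−p*)·0.0000]/1.1 = 0.0000. B = V − Δ·S = 0.0000.
(2,1): S=132.5286. Δ = (V_up−V_dn)/(S_up−S_dn) = (2.2826−0.0000)/(188.1906−80.8424) = 0.0213. V = [p*·2.2826 + (1−p*)·0.0000]/1.1 = 1.2553. B = V − Δ·S = -1.5627.
(2,2): S=308.5092. Δ = (V_up−V_dn)/(S_up−S_dn) = (198.9194−2.2826)/(438.0831−188.1906) = 0.7869. V = [p*·198.9194 + (1−p*)·2.2826]/1.1 = 110.2143. B = V − Δ·S = -132.5471.
(1,0): S=93.3300. Δ = (V_up−V_dn)/(S_up−S_dn) = (1.2553−0.0000)/(132.5286−56.9313) = 0.0166. V = [p*·1.2553 + (1−p*)·0.0000]/1.1 = 0.6904. B = V − Δ·S = -0.8594.
(1,1): S=217.2600. Δ = (V_up−V_dn)/(S_up−S_dn) = (110.2143−1.2553)/(308.5092−132.5286) = 0.6192. V = [p*·110.2143 + (1−p*)·1.2553]/1.1 = 61.0625. B = V − Δ·S = -73.4547.
(0,0): S=153.0000. Δ = (V_up−V_dn)/(S_up−S_dn) = (61.0625−0.6904)/(217.2600−93.3300) = 0.4871. V = [p*·61.0625 + (1−p*)·0.6904]/1.1 = 33.8289. B = V − Δ·S = -40.7046.
Root portfolio cost Δ·153+B reproduces V0=33.8289.

(0,0): Delta=0.4871 Bond=-40.7046
(1,0): Delta=0.0166 Bond=-0.8594
(1,1): Delta=0.6192 Bond=-73.4547
(2,0): Delta=0.0000 Bond=0.0000
(2,1): Delta=0.0213 Bond=-1.5627
(2,2): Delta=0.7869 Bond=-132.5471
(3,0): Delta=0.0000 Bond=0.0000
(3,1): Delta=0.0000 Bond=0.0000
(3,2): Delta=0.0272 Bond=-2.8416
(3,3): Delta=1.0000 Bond=-239.1636
V0=33.8289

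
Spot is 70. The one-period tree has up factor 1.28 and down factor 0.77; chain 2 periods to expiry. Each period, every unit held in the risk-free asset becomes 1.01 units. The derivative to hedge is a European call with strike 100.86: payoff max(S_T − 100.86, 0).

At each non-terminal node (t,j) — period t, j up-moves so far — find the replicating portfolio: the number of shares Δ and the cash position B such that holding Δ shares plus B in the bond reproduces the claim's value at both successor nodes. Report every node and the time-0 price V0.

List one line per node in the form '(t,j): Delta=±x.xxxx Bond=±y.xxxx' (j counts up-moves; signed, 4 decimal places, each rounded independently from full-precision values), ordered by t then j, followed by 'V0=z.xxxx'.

(0,0): Delta=0.1805 Bond=-9.6312
(1,0): Delta=0.0000 Bond=0.0000
(1,1): Delta=0.3026 Bond=-20.6709
V0=3.0019

Under the risk-neutral measure, an up-move has probability p* = (R−d)/(u−d) = 0.4706 and values discount at R = 1.01.
At expiry t=2: V(2,0)=0.0000, V(2,1)=0.0000, V(2,2)=13.8280
(1,0): S=53.9000. Δ = (V_up−V_dn)/(S_up−S_dn) = (0.0000−0.0000)/(68.9920−41.5030) = 0.0000. V = [p*·0.0000 + (1−p*)·0.0000]/1.01 = 0.0000. B = V − Δ·S = 0.0000.
(1,1): S=89.6000. Δ = (V_up−V_dn)/(S_up−S_dn) = (13.8280−0.0000)/(114.6880−68.9920) = 0.3026. V = [p*·13.8280 + (1−p*)·0.0000]/1.01 = 6.4429. B = V − Δ·S = -20.6709.
(0,0): S=70.0000. Δ = (V_up−V_dn)/(S_up−S_dn) = (6.4429−0.0000)/(89.6000−53.9000) = 0.1805. V = [p*·6.4429 + (1−p*)·0.0000]/1.01 = 3.0019. B = V − Δ·S = -9.6312.
Each (Δ,B) replicates both successor values, so the strategy is self-financing and V0 is arbitrage-free.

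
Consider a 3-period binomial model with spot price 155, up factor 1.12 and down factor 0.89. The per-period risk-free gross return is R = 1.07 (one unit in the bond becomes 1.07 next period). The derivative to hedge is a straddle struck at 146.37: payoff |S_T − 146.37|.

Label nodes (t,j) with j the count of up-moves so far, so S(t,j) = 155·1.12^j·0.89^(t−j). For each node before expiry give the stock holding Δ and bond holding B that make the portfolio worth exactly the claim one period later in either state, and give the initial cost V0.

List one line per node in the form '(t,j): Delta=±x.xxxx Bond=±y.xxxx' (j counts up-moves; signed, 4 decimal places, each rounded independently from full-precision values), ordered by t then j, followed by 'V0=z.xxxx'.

The replicating-portfolio and risk-neutral prices coincide; use p* = (1.07−0.89)/(1.12−0.89) = 0.7826 for the latter.
Payoff layer (t=3): V(3,0)=37.0998, V(3,1)=8.8614, V(3,2)=26.6745, V(3,3)=71.3938
  t=2,j=0: stock 122.7755 → up 137.5086 (V=8.8614), down 109.2702 (V=37.0998). Price 14.0189; hedge Δ=-1.0000, bond B=136.7944.
  t=2,j=1: stock 154.5040 → up 173.0445 (V=26.6745), down 137.5086 (V=8.8614). Price 21.3104; hedge Δ=0.5013, bond B=-56.1376.
  t=2,j=2: stock 194.4320 → up 217.7638 (V=71.3938), down 173.0445 (V=26.6745). Price 57.6376; hedge Δ=1.0000, bond B=-136.7944.
  t=1,j=0: stock 137.9500 → up 154.5040 (V=21.3104), down 122.7755 (V=14.0189). Price 18.4348; hedge Δ=0.2298, bond B=-13.2672.
  t=1,j=1: stock 173.6000 → up 194.4320 (V=57.6376), down 154.5040 (V=21.3104). Price 46.4863; hedge Δ=0.9098, bond B=-111.4582.
  t=0,j=0: stock 155.0000 → up 173.6000 (V=46.4863), down 137.9500 (V=18.4348). Price 37.7460; hedge Δ=0.7869, bond B=-84.2172.
Root portfolio cost Δ·155+B reproduces V0=37.7460.

(0,0): Delta=0.7869 Bond=-84.2172
(1,0): Delta=0.2298 Bond=-13.2672
(1,1): Delta=0.9098 Bond=-111.4582
(2,0): Delta=-1.0000 Bond=136.7944
(2,1): Delta=0.5013 Bond=-56.1376
(2,2): Delta=1.0000 Bond=-136.7944
V0=37.7460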